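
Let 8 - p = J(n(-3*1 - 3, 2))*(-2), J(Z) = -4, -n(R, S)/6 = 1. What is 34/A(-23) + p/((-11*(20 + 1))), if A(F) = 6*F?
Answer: -17/69 ≈ -0.24638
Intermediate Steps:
n(R, S) = -6 (n(R, S) = -6*1 = -6)
p = 0 (p = 8 - (-4)*(-2) = 8 - 1*8 = 8 - 8 = 0)
34/A(-23) + p/((-11*(20 + 1))) = 34/((6*(-23))) + 0/((-11*(20 + 1))) = 34/(-138) + 0/((-11*21)) = 34*(-1/138) + 0/(-231) = -17/69 + 0*(-1/231) = -17/69 + 0 = -17/69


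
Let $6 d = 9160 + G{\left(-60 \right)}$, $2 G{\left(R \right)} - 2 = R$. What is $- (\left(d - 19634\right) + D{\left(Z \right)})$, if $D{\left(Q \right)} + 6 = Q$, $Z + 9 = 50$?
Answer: $\frac{108463}{6} \approx 18077.0$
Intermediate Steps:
$Z = 41$ ($Z = -9 + 50 = 41$)
$G{\left(R \right)} = 1 + \frac{R}{2}$
$D{\left(Q \right)} = -6 + Q$
$d = \frac{9131}{6}$ ($d = \frac{9160 + \left(1 + \frac{1}{2} \left(-60\right)\right)}{6} = \frac{9160 + \left(1 - 30\right)}{6} = \frac{9160 - 29}{6} = \frac{1}{6} \cdot 9131 = \frac{9131}{6} \approx 1521.8$)
$- (\left(d - 19634\right) + D{\left(Z \right)}) = - (\left(\frac{9131}{6} - 19634\right) + \left(-6 + 41\right)) = - (- \frac{108673}{6} + 35) = \left(-1\right) \left(- \frac{108463}{6}\right) = \frac{108463}{6}$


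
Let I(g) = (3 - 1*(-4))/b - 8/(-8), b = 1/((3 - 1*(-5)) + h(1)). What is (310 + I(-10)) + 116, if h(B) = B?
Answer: 490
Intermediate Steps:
b = ⅑ (b = 1/((3 - 1*(-5)) + 1) = 1/((3 + 5) + 1) = 1/(8 + 1) = 1/9 = ⅑ ≈ 0.11111)
I(g) = 64 (I(g) = (3 - 1*(-4))/(⅑) - 8/(-8) = (3 + 4)*9 - 8*(-⅛) = 7*9 + 1 = 63 + 1 = 64)
(310 + I(-10)) + 116 = (310 + 64) + 116 = 374 + 116 = 490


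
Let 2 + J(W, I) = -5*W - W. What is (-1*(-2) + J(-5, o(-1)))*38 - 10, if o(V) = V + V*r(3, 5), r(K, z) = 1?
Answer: 1130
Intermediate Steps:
o(V) = 2*V (o(V) = V + V*1 = V + V = 2*V)
J(W, I) = -2 - 6*W (J(W, I) = -2 + (-5*W - W) = -2 - 6*W)
(-1*(-2) + J(-5, o(-1)))*38 - 10 = (-1*(-2) + (-2 - 6*(-5)))*38 - 10 = (2 + (-2 + 30))*38 - 10 = (2 + 28)*38 - 10 = 30*38 - 10 = 1140 - 10 = 1130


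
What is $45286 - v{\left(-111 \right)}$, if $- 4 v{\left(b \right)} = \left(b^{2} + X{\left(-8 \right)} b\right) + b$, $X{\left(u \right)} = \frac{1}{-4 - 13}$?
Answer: $\frac{3287129}{68} \approx 48340.0$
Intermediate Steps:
$X{\left(u \right)} = - \frac{1}{17}$ ($X{\left(u \right)} = \frac{1}{-17} = - \frac{1}{17}$)
$v{\left(b \right)} = - \frac{4 b}{17} - \frac{b^{2}}{4}$ ($v{\left(b \right)} = - \frac{\left(b^{2} - \frac{b}{17}\right) + b}{4} = - \frac{b^{2} + \frac{16 b}{17}}{4} = - \frac{4 b}{17} - \frac{b^{2}}{4}$)
$45286 - v{\left(-111 \right)} = 45286 - \left(- \frac{1}{68}\right) \left(-111\right) \left(16 + 17 \left(-111\right)\right) = 45286 - \left(- \frac{1}{68}\right) \left(-111\right) \left(16 - 1887\right) = 45286 - \left(- \frac{1}{68}\right) \left(-111\right) \left(-1871\right) = 45286 - - \frac{207681}{68} = 45286 + \frac{207681}{68} = \frac{3287129}{68}$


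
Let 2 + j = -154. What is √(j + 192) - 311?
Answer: -305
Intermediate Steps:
j = -156 (j = -2 - 154 = -156)
√(j + 192) - 311 = √(-156 + 192) - 311 = √36 - 311 = 6 - 311 = -305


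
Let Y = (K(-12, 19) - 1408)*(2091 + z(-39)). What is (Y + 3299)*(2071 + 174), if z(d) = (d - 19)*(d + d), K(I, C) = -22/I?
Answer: -41750235815/2 ≈ -2.0875e+10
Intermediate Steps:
z(d) = 2*d*(-19 + d) (z(d) = (-19 + d)*(2*d) = 2*d*(-19 + d))
Y = -18603585/2 (Y = (-22/(-12) - 1408)*(2091 + 2*(-39)*(-19 - 39)) = (-22*(-1/12) - 1408)*(2091 + 2*(-39)*(-58)) = (11/6 - 1408)*(2091 + 4524) = -8437/6*6615 = -18603585/2 ≈ -9.3018e+6)
(Y + 3299)*(2071 + 174) = (-18603585/2 + 3299)*(2071 + 174) = -18596987/2*2245 = -41750235815/2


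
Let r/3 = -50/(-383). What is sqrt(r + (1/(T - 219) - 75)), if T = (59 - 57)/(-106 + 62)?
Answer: I*sqrt(254170673179627)/1845677 ≈ 8.6379*I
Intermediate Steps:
T = -1/22 (T = 2/(-44) = 2*(-1/44) = -1/22 ≈ -0.045455)
r = 150/383 (r = 3*(-50/(-383)) = 3*(-50*(-1/383)) = 3*(50/383) = 150/383 ≈ 0.39164)
sqrt(r + (1/(T - 219) - 75)) = sqrt(150/383 + (1/(-1/22 - 219) - 75)) = sqrt(150/383 + (1/(-4819/22) - 75)) = sqrt(150/383 + (-22/4819 - 75)) = sqrt(150/383 - 361447/4819) = sqrt(-137711351/1845677) = I*sqrt(254170673179627)/1845677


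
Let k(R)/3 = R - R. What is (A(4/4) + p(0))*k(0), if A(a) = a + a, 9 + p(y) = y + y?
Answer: 0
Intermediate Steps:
k(R) = 0 (k(R) = 3*(R - R) = 3*0 = 0)
p(y) = -9 + 2*y (p(y) = -9 + (y + y) = -9 + 2*y)
A(a) = 2*a
(A(4/4) + p(0))*k(0) = (2*(4/4) + (-9 + 2*0))*0 = (2*(4*(1/4)) + (-9 + 0))*0 = (2*1 - 9)*0 = (2 - 9)*0 = -7*0 = 0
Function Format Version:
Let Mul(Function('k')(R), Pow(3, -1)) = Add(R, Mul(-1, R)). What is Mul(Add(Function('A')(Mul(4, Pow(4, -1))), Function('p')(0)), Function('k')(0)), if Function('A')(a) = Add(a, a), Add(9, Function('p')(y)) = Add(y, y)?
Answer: 0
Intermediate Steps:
Function('k')(R) = 0 (Function('k')(R) = Mul(3, Add(R, Mul(-1, R))) = Mul(3, 0) = 0)
Function('p')(y) = Add(-9, Mul(2, y)) (Function('p')(y) = Add(-9, Add(y, y)) = Add(-9, Mul(2, y)))
Function('A')(a) = Mul(2, a)
Mul(Add(Function('A')(Mul(4, Pow(4, -1))), Function('p')(0)), Function('k')(0)) = Mul(Add(Mul(2, Mul(4, Pow(4, -1))), Add(-9, Mul(2, 0))), 0) = Mul(Add(Mul(2, Mul(4, Rational(1, 4))), Add(-9, 0)), 0) = Mul(Add(Mul(2, 1), -9), 0) = Mul(Add(2, -9), 0) = Mul(-7, 0) = 0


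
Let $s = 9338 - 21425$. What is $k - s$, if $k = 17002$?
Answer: $29089$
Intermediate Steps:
$s = -12087$
$k - s = 17002 - -12087 = 17002 + 12087 = 29089$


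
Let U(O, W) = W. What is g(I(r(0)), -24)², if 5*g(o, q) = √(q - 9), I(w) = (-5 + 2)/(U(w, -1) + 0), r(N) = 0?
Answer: -33/25 ≈ -1.3200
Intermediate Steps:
I(w) = 3 (I(w) = (-5 + 2)/(-1 + 0) = -3/(-1) = -3*(-1) = 3)
g(o, q) = √(-9 + q)/5 (g(o, q) = √(q - 9)/5 = √(-9 + q)/5)
g(I(r(0)), -24)² = (√(-9 - 24)/5)² = (√(-33)/5)² = ((I*√33)/5)² = (I*√33/5)² = -33/25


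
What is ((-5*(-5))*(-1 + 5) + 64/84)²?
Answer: 4477456/441 ≈ 10153.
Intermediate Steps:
((-5*(-5))*(-1 + 5) + 64/84)² = (25*4 + 64*(1/84))² = (100 + 16/21)² = (2116/21)² = 4477456/441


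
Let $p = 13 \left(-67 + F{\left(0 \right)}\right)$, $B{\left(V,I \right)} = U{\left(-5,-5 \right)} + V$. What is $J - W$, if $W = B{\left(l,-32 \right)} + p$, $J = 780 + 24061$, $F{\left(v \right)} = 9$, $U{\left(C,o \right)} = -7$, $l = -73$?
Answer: $25675$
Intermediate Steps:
$B{\left(V,I \right)} = -7 + V$
$p = -754$ ($p = 13 \left(-67 + 9\right) = 13 \left(-58\right) = -754$)
$J = 24841$
$W = -834$ ($W = \left(-7 - 73\right) - 754 = -80 - 754 = -834$)
$J - W = 24841 - -834 = 24841 + 834 = 25675$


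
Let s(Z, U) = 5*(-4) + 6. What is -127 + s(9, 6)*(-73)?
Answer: 895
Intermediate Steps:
s(Z, U) = -14 (s(Z, U) = -20 + 6 = -14)
-127 + s(9, 6)*(-73) = -127 - 14*(-73) = -127 + 1022 = 895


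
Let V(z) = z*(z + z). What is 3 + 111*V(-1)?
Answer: 225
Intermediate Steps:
V(z) = 2*z² (V(z) = z*(2*z) = 2*z²)
3 + 111*V(-1) = 3 + 111*(2*(-1)²) = 3 + 111*(2*1) = 3 + 111*2 = 3 + 222 = 225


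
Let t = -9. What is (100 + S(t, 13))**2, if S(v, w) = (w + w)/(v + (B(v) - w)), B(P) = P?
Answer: 9449476/961 ≈ 9833.0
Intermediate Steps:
S(v, w) = 2*w/(-w + 2*v) (S(v, w) = (w + w)/(v + (v - w)) = (2*w)/(-w + 2*v) = 2*w/(-w + 2*v))
(100 + S(t, 13))**2 = (100 + 2*13/(-1*13 + 2*(-9)))**2 = (100 + 2*13/(-13 - 18))**2 = (100 + 2*13/(-31))**2 = (100 + 2*13*(-1/31))**2 = (100 - 26/31)**2 = (3074/31)**2 = 9449476/961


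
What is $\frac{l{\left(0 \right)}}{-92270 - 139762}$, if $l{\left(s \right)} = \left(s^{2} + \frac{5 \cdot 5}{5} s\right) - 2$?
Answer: $\frac{1}{116016} \approx 8.6195 \cdot 10^{-6}$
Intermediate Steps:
$l{\left(s \right)} = -2 + s^{2} + 5 s$ ($l{\left(s \right)} = \left(s^{2} + 25 \cdot \frac{1}{5} s\right) - 2 = \left(s^{2} + 5 s\right) - 2 = -2 + s^{2} + 5 s$)
$\frac{l{\left(0 \right)}}{-92270 - 139762} = \frac{-2 + 0^{2} + 5 \cdot 0}{-92270 - 139762} = \frac{-2 + 0 + 0}{-232032} = \left(-2\right) \left(- \frac{1}{232032}\right) = \frac{1}{116016}$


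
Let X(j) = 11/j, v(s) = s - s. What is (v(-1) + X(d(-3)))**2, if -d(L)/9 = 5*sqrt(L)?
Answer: -121/6075 ≈ -0.019918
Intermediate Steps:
d(L) = -45*sqrt(L)
v(s) = 0
(v(-1) + X(d(-3)))**2 = (0 + 11/((-45*I*sqrt(3))))**2 = (0 + 11*(I*sqrt(3)/135))**2 = (0 + 11*I*sqrt(3)/135)**2 = (11*I*sqrt(3)/135)**2 = -121/6075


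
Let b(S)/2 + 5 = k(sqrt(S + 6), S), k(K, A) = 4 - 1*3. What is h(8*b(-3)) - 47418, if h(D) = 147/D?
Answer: -3034899/64 ≈ -47420.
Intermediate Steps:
k(K, A) = 1 (k(K, A) = 4 - 3 = 1)
b(S) = -8 (b(S) = -10 + 2*1 = -10 + 2 = -8)
h(8*b(-3)) - 47418 = 147/((8*(-8))) - 47418 = 147/(-64) - 47418 = 147*(-1/64) - 47418 = -147/64 - 47418 = -3034899/64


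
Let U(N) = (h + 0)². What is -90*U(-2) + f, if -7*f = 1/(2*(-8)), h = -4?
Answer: -161279/112 ≈ -1440.0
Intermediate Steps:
U(N) = 16 (U(N) = (-4 + 0)² = (-4)² = 16)
f = 1/112 (f = -1/(7*(2*(-8))) = -⅐/(-16) = -⅐*(-1/16) = 1/112 ≈ 0.0089286)
-90*U(-2) + f = -90*16 + 1/112 = -1440 + 1/112 = -161279/112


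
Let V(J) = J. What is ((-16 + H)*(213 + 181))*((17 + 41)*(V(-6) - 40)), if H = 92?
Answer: -79890592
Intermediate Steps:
((-16 + H)*(213 + 181))*((17 + 41)*(V(-6) - 40)) = ((-16 + 92)*(213 + 181))*((17 + 41)*(-6 - 40)) = (76*394)*(58*(-46)) = 29944*(-2668) = -79890592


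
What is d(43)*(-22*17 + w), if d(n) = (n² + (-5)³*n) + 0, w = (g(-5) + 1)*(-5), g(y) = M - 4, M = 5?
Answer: 1353984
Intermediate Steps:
g(y) = 1 (g(y) = 5 - 4 = 1)
w = -10 (w = (1 + 1)*(-5) = 2*(-5) = -10)
d(n) = n² - 125*n (d(n) = (n² - 125*n) + 0 = n² - 125*n)
d(43)*(-22*17 + w) = (43*(-125 + 43))*(-22*17 - 10) = (43*(-82))*(-374 - 10) = -3526*(-384) = 1353984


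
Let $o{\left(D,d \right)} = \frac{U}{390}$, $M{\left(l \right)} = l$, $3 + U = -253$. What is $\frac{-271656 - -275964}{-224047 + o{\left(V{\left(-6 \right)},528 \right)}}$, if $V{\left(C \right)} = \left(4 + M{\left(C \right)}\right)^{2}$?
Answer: $- \frac{840060}{43689293} \approx -0.019228$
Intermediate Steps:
$U = -256$ ($U = -3 - 253 = -256$)
$V{\left(C \right)} = \left(4 + C\right)^{2}$
$o{\left(D,d \right)} = - \frac{128}{195}$ ($o{\left(D,d \right)} = - \frac{256}{390} = \left(-256\right) \frac{1}{390} = - \frac{128}{195}$)
$\frac{-271656 - -275964}{-224047 + o{\left(V{\left(-6 \right)},528 \right)}} = \frac{-271656 - -275964}{-224047 - \frac{128}{195}} = \frac{-271656 + 275964}{- \frac{43689293}{195}} = 4308 \left(- \frac{195}{43689293}\right) = - \frac{840060}{43689293}$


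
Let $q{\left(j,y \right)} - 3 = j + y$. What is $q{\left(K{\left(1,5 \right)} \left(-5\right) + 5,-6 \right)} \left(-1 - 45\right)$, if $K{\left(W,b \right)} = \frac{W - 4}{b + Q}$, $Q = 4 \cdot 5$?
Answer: $- \frac{598}{5} \approx -119.6$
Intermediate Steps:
$Q = 20$
$K{\left(W,b \right)} = \frac{-4 + W}{20 + b}$ ($K{\left(W,b \right)} = \frac{W - 4}{b + 20} = \frac{-4 + W}{20 + b}$)
$q{\left(j,y \right)} = 3 + j + y$ ($q{\left(j,y \right)} = 3 + \left(j + y\right) = 3 + j + y$)
$q{\left(K{\left(1,5 \right)} \left(-5\right) + 5,-6 \right)} \left(-1 - 45\right) = \left(3 + \left(\frac{-4 + 1}{20 + 5} \left(-5\right) + 5\right) - 6\right) \left(-1 - 45\right) = \left(3 + \left(\frac{1}{25} \left(-3\right) \left(-5\right) + 5\right) - 6\right) \left(-46\right) = \left(3 + \left(\left(- \frac{3}{25}\right) \left(-5\right) + 5\right) - 6\right) \left(-46\right) = \left(3 + \left(\frac{3}{5} + 5\right) - 6\right) \left(-46\right) = \left(3 + \frac{28}{5} - 6\right) \left(-46\right) = \frac{13}{5} \left(-46\right) = - \frac{598}{5}$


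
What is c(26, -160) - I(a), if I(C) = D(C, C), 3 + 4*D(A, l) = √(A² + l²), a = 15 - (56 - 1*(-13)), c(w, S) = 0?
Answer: ¾ - 27*√2/2 ≈ -18.342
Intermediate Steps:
a = -54 (a = 15 - (56 + 13) = 15 - 1*69 = 15 - 69 = -54)
D(A, l) = -¾ + √(A² + l²)/4
I(C) = -¾ + √2*√(C²)/4 (I(C) = -¾ + √(C² + C²)/4 = -¾ + √(2*C²)/4 = -¾ + (√2*√(C²))/4 = -¾ + √2*√(C²)/4)
c(26, -160) - I(a) = 0 - (-¾ + √2*√((-54)²)/4) = 0 - (-¾ + √2*√2916/4) = 0 - (-¾ + (¼)*√2*54) = 0 - (-¾ + 27*√2/2) = 0 + (¾ - 27*√2/2) = ¾ - 27*√2/2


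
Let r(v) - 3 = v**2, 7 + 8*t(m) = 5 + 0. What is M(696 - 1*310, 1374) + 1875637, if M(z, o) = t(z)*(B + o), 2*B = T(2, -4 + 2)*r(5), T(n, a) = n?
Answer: 3750573/2 ≈ 1.8753e+6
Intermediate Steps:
t(m) = -1/4 (t(m) = -7/8 + (5 + 0)/8 = -7/8 + (1/8)*5 = -7/8 + 5/8 = -1/4)
r(v) = 3 + v**2
B = 28 (B = (2*(3 + 5**2))/2 = (2*(3 + 25))/2 = (2*28)/2 = (1/2)*56 = 28)
M(z, o) = -7 - o/4 (M(z, o) = -(28 + o)/4 = -7 - o/4)
M(696 - 1*310, 1374) + 1875637 = (-7 - 1/4*1374) + 1875637 = (-7 - 687/2) + 1875637 = -701/2 + 1875637 = 3750573/2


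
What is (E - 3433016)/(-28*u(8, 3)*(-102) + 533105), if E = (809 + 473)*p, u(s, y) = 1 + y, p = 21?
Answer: -3406094/544529 ≈ -6.2551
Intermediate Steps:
E = 26922 (E = (809 + 473)*21 = 1282*21 = 26922)
(E - 3433016)/(-28*u(8, 3)*(-102) + 533105) = (26922 - 3433016)/(-28*(1 + 3)*(-102) + 533105) = -3406094/(-28*4*(-102) + 533105) = -3406094/(-112*(-102) + 533105) = -3406094/(11424 + 533105) = -3406094/544529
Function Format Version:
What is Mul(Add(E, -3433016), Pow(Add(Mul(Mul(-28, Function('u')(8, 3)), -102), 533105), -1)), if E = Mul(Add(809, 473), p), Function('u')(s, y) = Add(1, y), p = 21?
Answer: Rational(-3406094, 544529) ≈ -6.2551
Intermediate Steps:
E = 26922 (E = Mul(Add(809, 473), 21) = Mul(1282, 21) = 26922)
Mul(Add(E, -3433016), Pow(Add(Mul(Mul(-28, Function('u')(8, 3)), -102), 533105), -1)) = Mul(Add(26922, -3433016), Pow(Add(Mul(Mul(-28, Add(1, 3)), -102), 533105), -1)) = Mul(-3406094, Pow(Add(Mul(Mul(-28, 4), -102), 533105), -1)) = Mul(-3406094, Pow(Add(Mul(-112, -102), 533105), -1)) = Mul(-3406094, Pow(Add(11424, 533105), -1)) = Mul(-3406094, Pow(544529, -1)) = Mul(-3406094, Rational(1, 544529)) = Rational(-3406094, 544529)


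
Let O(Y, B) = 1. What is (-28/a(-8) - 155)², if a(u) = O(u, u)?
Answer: 33489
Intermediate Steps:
a(u) = 1
(-28/a(-8) - 155)² = (-28/1 - 155)² = (-28*1 - 155)² = (-28 - 155)² = (-183)² = 33489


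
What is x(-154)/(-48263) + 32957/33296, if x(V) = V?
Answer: 1595731275/1606964848 ≈ 0.99301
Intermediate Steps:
x(-154)/(-48263) + 32957/33296 = -154/(-48263) + 32957/33296 = -154*(-1/48263) + 32957*(1/33296) = 154/48263 + 32957/33296 = 1595731275/1606964848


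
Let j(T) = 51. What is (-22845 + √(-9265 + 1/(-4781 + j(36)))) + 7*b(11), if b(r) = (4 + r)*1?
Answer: -22740 + I*√207284923230/4730 ≈ -22740.0 + 96.255*I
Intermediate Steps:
b(r) = 4 + r
(-22845 + √(-9265 + 1/(-4781 + j(36)))) + 7*b(11) = (-22845 + √(-9265 + 1/(-4781 + 51))) + 7*(4 + 11) = (-22845 + √(-9265 + 1/(-4730))) + 7*15 = (-22845 + √(-9265 - 1/4730)) + 105 = (-22845 + √(-43823451/4730)) + 105 = (-22845 + I*√207284923230/4730) + 105 = -22740 + I*√207284923230/4730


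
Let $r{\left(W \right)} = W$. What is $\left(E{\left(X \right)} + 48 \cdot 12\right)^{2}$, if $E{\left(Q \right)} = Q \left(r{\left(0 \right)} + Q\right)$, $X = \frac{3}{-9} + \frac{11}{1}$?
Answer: $\frac{38539264}{81} \approx 4.7579 \cdot 10^{5}$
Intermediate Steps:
$X = \frac{32}{3}$ ($X = 3 \left(- \frac{1}{9}\right) + 11 \cdot 1 = - \frac{1}{3} + 11 = \frac{32}{3} \approx 10.667$)
$E{\left(Q \right)} = Q^{2}$ ($E{\left(Q \right)} = Q \left(0 + Q\right) = Q Q = Q^{2}$)
$\left(E{\left(X \right)} + 48 \cdot 12\right)^{2} = \left(\left(\frac{32}{3}\right)^{2} + 48 \cdot 12\right)^{2} = \left(\frac{1024}{9} + 576\right)^{2} = \left(\frac{6208}{9}\right)^{2} = \frac{38539264}{81}$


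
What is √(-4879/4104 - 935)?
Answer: I*√438001566/684 ≈ 30.597*I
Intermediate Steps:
√(-4879/4104 - 935) = √(-3842119/4104) = I*√438001566/684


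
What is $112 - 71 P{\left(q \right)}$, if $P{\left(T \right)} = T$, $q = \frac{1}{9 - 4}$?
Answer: $\frac{489}{5} \approx 97.8$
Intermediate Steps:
$q = \frac{1}{5} \approx 0.2$
$112 - 71 P{\left(q \right)} = 112 - \frac{71}{5} = \frac{489}{5}$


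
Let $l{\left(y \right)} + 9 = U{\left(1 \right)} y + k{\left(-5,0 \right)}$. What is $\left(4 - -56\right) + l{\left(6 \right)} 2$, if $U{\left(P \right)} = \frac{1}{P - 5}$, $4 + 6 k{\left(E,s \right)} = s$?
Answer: $\frac{113}{3} \approx 37.667$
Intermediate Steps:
$k{\left(E,s \right)} = - \frac{2}{3} + \frac{s}{6}$
$U{\left(P \right)} = \frac{1}{-5 + P}$
$l{\left(y \right)} = - \frac{29}{3} - \frac{y}{4}$ ($l{\left(y \right)} = -9 + \left(\frac{y}{-5 + 1} + \left(- \frac{2}{3} + \frac{1}{6} \cdot 0\right)\right) = -9 + \left(\frac{y}{-4} + \left(- \frac{2}{3} + 0\right)\right) = -9 - \left(\frac{2}{3} + \frac{y}{4}\right) = - \frac{29}{3} - \frac{y}{4}$)
$\left(4 - -56\right) + l{\left(6 \right)} 2 = \left(4 - -56\right) + \left(- \frac{29}{3} - \frac{3}{2}\right) 2 = \left(4 + 56\right) + \left(- \frac{29}{3} - \frac{3}{2}\right) 2 = 60 - \frac{67}{3} = \frac{113}{3}$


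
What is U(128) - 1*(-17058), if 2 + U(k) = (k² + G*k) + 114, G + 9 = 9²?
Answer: 42770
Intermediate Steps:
G = 72 (G = -9 + 9² = -9 + 81 = 72)
U(k) = 112 + k² + 72*k (U(k) = -2 + ((k² + 72*k) + 114) = -2 + (114 + k² + 72*k) = 112 + k² + 72*k)
U(128) - 1*(-17058) = (112 + 128² + 72*128) - 1*(-17058) = (112 + 16384 + 9216) + 17058 = 25712 + 17058 = 42770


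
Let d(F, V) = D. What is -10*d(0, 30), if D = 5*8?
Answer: -400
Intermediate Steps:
D = 40
d(F, V) = 40
-10*d(0, 30) = -10*40 = -400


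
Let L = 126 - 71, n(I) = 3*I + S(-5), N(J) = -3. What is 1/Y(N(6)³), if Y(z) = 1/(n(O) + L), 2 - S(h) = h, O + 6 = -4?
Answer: 32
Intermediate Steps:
O = -10 (O = -6 - 4 = -10)
S(h) = 2 - h
n(I) = 7 + 3*I (n(I) = 3*I + (2 - 1*(-5)) = 3*I + (2 + 5) = 3*I + 7 = 7 + 3*I)
L = 55
Y(z) = 1/32 (Y(z) = 1/((7 + 3*(-10)) + 55) = 1/((7 - 30) + 55) = 1/(-23 + 55) = 1/32)
1/Y(N(6)³) = 1/(1/32) = 32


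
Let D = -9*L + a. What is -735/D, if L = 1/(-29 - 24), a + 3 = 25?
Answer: -7791/235 ≈ -33.153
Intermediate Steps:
a = 22 (a = -3 + 25 = 22)
L = -1/53 (L = 1/(-53) = -1/53 ≈ -0.018868)
D = 1175/53 (D = -9*(-1/53) + 22 = 9/53 + 22 = 1175/53 ≈ 22.170)
-735/D = -735/1175/53 = -735*53/1175 = -7791/235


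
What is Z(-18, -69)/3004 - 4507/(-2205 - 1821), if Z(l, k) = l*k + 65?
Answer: 9400505/6047052 ≈ 1.5546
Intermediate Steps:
Z(l, k) = 65 + k*l (Z(l, k) = k*l + 65 = 65 + k*l)
Z(-18, -69)/3004 - 4507/(-2205 - 1821) = (65 - 69*(-18))/3004 - 4507/(-2205 - 1821) = (65 + 1242)*(1/3004) - 4507/(-4026) = 1307*(1/3004) - 4507*(-1/4026) = 1307/3004 + 4507/4026 = 9400505/6047052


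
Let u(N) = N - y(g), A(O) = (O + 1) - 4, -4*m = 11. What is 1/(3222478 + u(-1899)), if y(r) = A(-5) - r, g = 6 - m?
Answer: 4/12882383 ≈ 3.1050e-7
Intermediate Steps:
m = -11/4 (m = -¼*11 = -11/4 ≈ -2.7500)
A(O) = -3 + O (A(O) = (1 + O) - 4 = -3 + O)
g = 35/4 (g = 6 - 1*(-11/4) = 6 + 11/4 = 35/4 ≈ 8.7500)
y(r) = -8 - r (y(r) = (-3 - 5) - r = -8 - r)
u(N) = 67/4 + N (u(N) = N - (-8 - 1*35/4) = N - (-8 - 35/4) = N - 1*(-67/4) = N + 67/4 = 67/4 + N)
1/(3222478 + u(-1899)) = 1/(3222478 + (67/4 - 1899)) = 1/(3222478 - 7529/4) = 1/(12882383/4) = 4/12882383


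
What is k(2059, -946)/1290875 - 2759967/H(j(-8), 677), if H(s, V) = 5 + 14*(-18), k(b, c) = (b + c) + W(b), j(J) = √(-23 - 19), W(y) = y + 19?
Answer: 3562773189302/318846125 ≈ 11174.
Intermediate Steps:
W(y) = 19 + y
j(J) = I*√42 (j(J) = √(-42) = I*√42)
k(b, c) = 19 + c + 2*b (k(b, c) = (b + c) + (19 + b) = 19 + c + 2*b)
H(s, V) = -247 (H(s, V) = 5 - 252 = -247)
k(2059, -946)/1290875 - 2759967/H(j(-8), 677) = (19 - 946 + 2*2059)/1290875 - 2759967/(-247) = (19 - 946 + 4118)*(1/1290875) - 2759967*(-1/247) = 3191*(1/1290875) + 2759967/247 = 3191/1290875 + 2759967/247 = 3562773189302/318846125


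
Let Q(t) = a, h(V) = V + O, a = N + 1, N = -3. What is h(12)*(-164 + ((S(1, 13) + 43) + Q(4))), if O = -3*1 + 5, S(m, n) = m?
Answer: -1708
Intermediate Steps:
O = 2 (O = -3 + 5 = 2)
a = -2 (a = -3 + 1 = -2)
h(V) = 2 + V (h(V) = V + 2 = 2 + V)
Q(t) = -2
h(12)*(-164 + ((S(1, 13) + 43) + Q(4))) = (2 + 12)*(-164 + ((1 + 43) - 2)) = 14*(-164 + (44 - 2)) = 14*(-164 + 42) = 14*(-122) = -1708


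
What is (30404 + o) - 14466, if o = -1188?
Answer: 14750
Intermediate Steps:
(30404 + o) - 14466 = (30404 - 1188) - 14466 = 29216 - 14466 = 14750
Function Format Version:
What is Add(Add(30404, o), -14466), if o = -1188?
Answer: 14750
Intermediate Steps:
Add(Add(30404, o), -14466) = Add(Add(30404, -1188), -14466) = Add(29216, -14466) = 14750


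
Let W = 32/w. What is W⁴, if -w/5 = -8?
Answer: 256/625 ≈ 0.40960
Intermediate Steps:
w = 40 (w = -5*(-8) = 40)
W = ⅘ (W = 32/40 = 32*(1/40) = ⅘ ≈ 0.80000)
W⁴ = (⅘)⁴ = 256/625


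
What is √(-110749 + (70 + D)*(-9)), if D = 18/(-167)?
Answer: I*√3106221877/167 ≈ 333.73*I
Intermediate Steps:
D = -18/167 (D = 18*(-1/167) = -18/167 ≈ -0.10778)
√(-110749 + (70 + D)*(-9)) = √(-110749 + (70 - 18/167)*(-9)) = √(-110749 + (11672/167)*(-9)) = √(-110749 - 105048/167) = √(-18600131/167) = I*√3106221877/167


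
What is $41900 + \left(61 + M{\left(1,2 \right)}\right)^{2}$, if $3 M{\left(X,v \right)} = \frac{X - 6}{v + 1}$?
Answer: $\frac{3689836}{81} \approx 45554.0$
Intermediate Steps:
$M{\left(X,v \right)} = \frac{-6 + X}{3 \left(1 + v\right)}$ ($M{\left(X,v \right)} = \frac{\left(X - 6\right) \frac{1}{v + 1}}{3} = \frac{\left(-6 + X\right) \frac{1}{1 + v}}{3} = \frac{\frac{1}{1 + v} \left(-6 + X\right)}{3} = \frac{-6 + X}{3 \left(1 + v\right)}$)
$41900 + \left(61 + M{\left(1,2 \right)}\right)^{2} = 41900 + \left(61 + \frac{-6 + 1}{3 \left(1 + 2\right)}\right)^{2} = 41900 + \left(61 + \frac{1}{3} \cdot \frac{1}{3} \left(-5\right)\right)^{2} = 41900 + \left(61 - \frac{5}{9}\right)^{2} = 41900 + \left(\frac{544}{9}\right)^{2} = 41900 + \frac{295936}{81} = \frac{3689836}{81}$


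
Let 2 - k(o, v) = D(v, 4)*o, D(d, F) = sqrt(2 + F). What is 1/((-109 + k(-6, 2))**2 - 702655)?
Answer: -115165/79576214694 + 107*sqrt(6)/39788107347 ≈ -1.4406e-6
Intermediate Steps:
k(o, v) = 2 - o*sqrt(6) (k(o, v) = 2 - sqrt(2 + 4)*o = 2 - sqrt(6)*o = 2 - o*sqrt(6))
1/((-109 + k(-6, 2))**2 - 702655) = 1/((-109 + (2 - 1*(-6)*sqrt(6)))**2 - 702655) = 1/((-109 + (2 + 6*sqrt(6)))**2 - 702655) = 1/((-107 + 6*sqrt(6))**2 - 702655) = 1/(-702655 + (-107 + 6*sqrt(6))**2)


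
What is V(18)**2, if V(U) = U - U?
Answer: 0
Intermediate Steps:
V(U) = 0
V(18)**2 = 0**2 = 0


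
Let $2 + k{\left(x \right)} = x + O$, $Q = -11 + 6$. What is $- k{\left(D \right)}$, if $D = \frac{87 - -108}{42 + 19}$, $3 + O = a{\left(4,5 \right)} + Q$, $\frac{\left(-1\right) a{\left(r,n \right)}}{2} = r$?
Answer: $\frac{903}{61} \approx 14.803$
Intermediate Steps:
$a{\left(r,n \right)} = - 2 r$
$Q = -5$
$O = -16$ ($O = -3 - 13 = -16$)
$D = \frac{195}{61}$ ($D = \frac{87 + 108}{61} = 195 \cdot \frac{1}{61} = \frac{195}{61} \approx 3.1967$)
$k{\left(x \right)} = -18 + x$ ($k{\left(x \right)} = -2 + \left(x - 16\right) = -2 + \left(-16 + x\right) = -18 + x$)
$- k{\left(D \right)} = - (-18 + \frac{195}{61}) = \left(-1\right) \left(- \frac{903}{61}\right) = \frac{903}{61}$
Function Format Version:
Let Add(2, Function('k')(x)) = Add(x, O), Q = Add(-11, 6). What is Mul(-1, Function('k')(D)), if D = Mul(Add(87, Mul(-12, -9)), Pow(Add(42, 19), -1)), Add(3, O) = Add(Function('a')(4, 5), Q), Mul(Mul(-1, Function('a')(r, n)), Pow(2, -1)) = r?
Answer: Rational(903, 61) ≈ 14.803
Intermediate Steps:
Function('a')(r, n) = Mul(-2, r)
Q = -5
O = -16 (O = Add(-3, Add(Mul(-2, 4), -5)) = Add(-3, Add(-8, -5)) = Add(-3, -13) = -16)
D = Rational(195, 61) (D = Mul(Add(87, 108), Pow(61, -1)) = Mul(195, Rational(1, 61)) = Rational(195, 61) ≈ 3.1967)
Function('k')(x) = Add(-18, x) (Function('k')(x) = Add(-2, Add(x, -16)) = Add(-2, Add(-16, x)) = Add(-18, x))
Mul(-1, Function('k')(D)) = Mul(-1, Add(-18, Rational(195, 61))) = Mul(-1, Rational(-903, 61)) = Rational(903, 61)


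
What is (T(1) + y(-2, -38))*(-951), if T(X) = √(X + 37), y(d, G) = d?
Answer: 1902 - 951*√38 ≈ -3960.4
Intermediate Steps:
T(X) = √(37 + X)
(T(1) + y(-2, -38))*(-951) = (√(37 + 1) - 2)*(-951) = (√38 - 2)*(-951) = (-2 + √38)*(-951) = 1902 - 951*√38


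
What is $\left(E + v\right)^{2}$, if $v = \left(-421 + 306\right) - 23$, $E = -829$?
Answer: $935089$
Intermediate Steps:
$v = -138$ ($v = -115 - 23 = -138$)
$\left(E + v\right)^{2} = \left(-829 - 138\right)^{2} = \left(-967\right)^{2} = 935089$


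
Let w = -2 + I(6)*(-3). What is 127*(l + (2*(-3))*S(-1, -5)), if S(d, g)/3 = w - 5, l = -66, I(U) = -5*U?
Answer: -198120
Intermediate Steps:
w = 88 (w = -2 - 5*6*(-3) = -2 - 30*(-3) = -2 + 90 = 88)
S(d, g) = 249 (S(d, g) = 3*(88 - 5) = 3*83 = 249)
127*(l + (2*(-3))*S(-1, -5)) = 127*(-66 + (2*(-3))*249) = 127*(-66 - 6*249) = 127*(-66 - 1494) = 127*(-1560) = -198120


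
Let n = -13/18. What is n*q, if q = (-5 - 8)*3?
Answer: 169/6 ≈ 28.167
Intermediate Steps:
q = -39 (q = -13*3 = -39)
n = -13/18 (n = -13*1/18 = -13/18 ≈ -0.72222)
n*q = -13/18*(-39) = 169/6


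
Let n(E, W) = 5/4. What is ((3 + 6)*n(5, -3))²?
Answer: 2025/16 ≈ 126.56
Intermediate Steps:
n(E, W) = 5/4 (n(E, W) = 5*(¼) = 5/4)
((3 + 6)*n(5, -3))² = ((3 + 6)*(5/4))² = (9*(5/4))² = (45/4)² = 2025/16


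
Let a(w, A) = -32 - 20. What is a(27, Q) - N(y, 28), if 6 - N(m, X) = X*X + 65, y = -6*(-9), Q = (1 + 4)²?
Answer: 791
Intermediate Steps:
Q = 25 (Q = 5² = 25)
a(w, A) = -52
y = 54
N(m, X) = -59 - X² (N(m, X) = 6 - (X*X + 65) = 6 - (X² + 65) = 6 - (65 + X²) = 6 + (-65 - X²) = -59 - X²)
a(27, Q) - N(y, 28) = -52 - (-59 - 1*28²) = -52 - (-59 - 1*784) = -52 - (-59 - 784) = -52 - 1*(-843) = -52 + 843 = 791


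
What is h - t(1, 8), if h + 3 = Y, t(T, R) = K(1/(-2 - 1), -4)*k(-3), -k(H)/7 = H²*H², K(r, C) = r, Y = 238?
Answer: 46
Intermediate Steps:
k(H) = -7*H⁴ (k(H) = -7*H²*H² = -7*H⁴)
t(T, R) = 189 (t(T, R) = (-7*(-3)⁴)/(-2 - 1) = (-7*81)/(-3) = -⅓*(-567) = 189)
h = 235 (h = -3 + 238 = 235)
h - t(1, 8) = 235 - 1*189 = 235 - 189 = 46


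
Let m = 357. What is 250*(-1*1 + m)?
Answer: 89000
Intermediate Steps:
250*(-1*1 + m) = 250*(-1*1 + 357) = 250*(-1 + 357) = 250*356 = 89000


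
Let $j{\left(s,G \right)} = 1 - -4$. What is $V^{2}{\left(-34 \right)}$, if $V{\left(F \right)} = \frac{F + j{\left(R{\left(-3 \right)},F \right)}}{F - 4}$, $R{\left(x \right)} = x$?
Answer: $\frac{841}{1444} \approx 0.58241$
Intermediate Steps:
$j{\left(s,G \right)} = 5$ ($j{\left(s,G \right)} = 1 + 4 = 5$)
$V{\left(F \right)} = \frac{5 + F}{-4 + F}$ ($V{\left(F \right)} = \frac{F + 5}{F - 4} = \frac{5 + F}{F - 4} = \frac{5 + F}{-4 + F}$)
$V^{2}{\left(-34 \right)} = \left(\frac{5 - 34}{-4 - 34}\right)^{2} = \left(\frac{1}{-38} \left(-29\right)\right)^{2} = \left(\left(- \frac{1}{38}\right) \left(-29\right)\right)^{2} = \left(\frac{29}{38}\right)^{2} = \frac{841}{1444}$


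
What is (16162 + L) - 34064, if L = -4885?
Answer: -22787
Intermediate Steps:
(16162 + L) - 34064 = (16162 - 4885) - 34064 = 11277 - 34064 = -22787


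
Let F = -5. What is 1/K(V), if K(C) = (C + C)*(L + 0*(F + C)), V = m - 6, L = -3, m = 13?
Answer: -1/42 ≈ -0.023810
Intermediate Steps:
V = 7 (V = 13 - 6 = 7)
K(C) = -6*C (K(C) = (C + C)*(-3 + 0*(-5 + C)) = (2*C)*(-3 + 0) = (2*C)*(-3) = -6*C)
1/K(V) = 1/(-6*7) = 1/(-42) = -1/42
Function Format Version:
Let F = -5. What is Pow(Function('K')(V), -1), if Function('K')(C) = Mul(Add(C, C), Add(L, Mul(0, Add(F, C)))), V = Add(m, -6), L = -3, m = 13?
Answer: Rational(-1, 42) ≈ -0.023810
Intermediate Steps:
V = 7 (V = Add(13, -6) = 7)
Function('K')(C) = Mul(-6, C) (Function('K')(C) = Mul(Add(C, C), Add(-3, Mul(0, Add(-5, C)))) = Mul(Mul(2, C), Add(-3, 0)) = Mul(Mul(2, C), -3) = Mul(-6, C))
Pow(Function('K')(V), -1) = Pow(Mul(-6, 7), -1) = Pow(-42, -1) = Rational(-1, 42)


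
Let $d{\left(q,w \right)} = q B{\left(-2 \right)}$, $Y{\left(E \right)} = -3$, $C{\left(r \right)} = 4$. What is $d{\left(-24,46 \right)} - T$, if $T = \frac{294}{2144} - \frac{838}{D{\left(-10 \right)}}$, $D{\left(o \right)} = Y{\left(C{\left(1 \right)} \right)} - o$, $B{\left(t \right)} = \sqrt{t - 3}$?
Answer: $\frac{897307}{7504} - 24 i \sqrt{5} \approx 119.58 - 53.666 i$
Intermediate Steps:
$B{\left(t \right)} = \sqrt{-3 + t}$
$d{\left(q,w \right)} = i q \sqrt{5}$ ($d{\left(q,w \right)} = q \sqrt{-3 - 2} = q \sqrt{-5} = q i \sqrt{5} = i q \sqrt{5}$)
$D{\left(o \right)} = -3 - o$
$T = - \frac{897307}{7504}$ ($T = \frac{294}{2144} - \frac{838}{-3 - -10} = 294 \cdot \frac{1}{2144} - \frac{838}{-3 + 10} = \frac{147}{1072} - \frac{838}{7} = - \frac{897307}{7504} \approx -119.58$)
$d{\left(-24,46 \right)} - T = i \left(-24\right) \sqrt{5} - - \frac{897307}{7504} = - 24 i \sqrt{5} + \frac{897307}{7504} = \frac{897307}{7504} - 24 i \sqrt{5}$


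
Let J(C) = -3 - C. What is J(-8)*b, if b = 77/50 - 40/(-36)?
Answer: 1193/90 ≈ 13.256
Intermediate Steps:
b = 1193/450 (b = 77*(1/50) - 40*(-1/36) = 77/50 + 10/9 = 1193/450 ≈ 2.6511)
J(-8)*b = (-3 - 1*(-8))*(1193/450) = (-3 + 8)*(1193/450) = 5*(1193/450) = 1193/90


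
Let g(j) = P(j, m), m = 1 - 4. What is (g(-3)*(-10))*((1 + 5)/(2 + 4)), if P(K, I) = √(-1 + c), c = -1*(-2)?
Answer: -10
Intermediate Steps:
c = 2
m = -3
P(K, I) = 1 (P(K, I) = √(-1 + 2) = √1 = 1)
g(j) = 1
(g(-3)*(-10))*((1 + 5)/(2 + 4)) = (1*(-10))*((1 + 5)/(2 + 4)) = -60/6 = -10*1 = -10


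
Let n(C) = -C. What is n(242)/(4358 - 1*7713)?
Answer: 22/305 ≈ 0.072131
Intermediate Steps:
n(242)/(4358 - 1*7713) = (-1*242)/(4358 - 1*7713) = -242/(4358 - 7713) = -242/(-3355) = -242*(-1/3355) = 22/305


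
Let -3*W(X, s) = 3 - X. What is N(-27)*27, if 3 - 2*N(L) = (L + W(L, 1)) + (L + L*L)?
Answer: -8937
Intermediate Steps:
W(X, s) = -1 + X/3 (W(X, s) = -(3 - X)/3 = -1 + X/3)
N(L) = 2 - 7*L/6 - L²/2 (N(L) = 3/2 - ((L + (-1 + L/3)) + (L + L*L))/2 = 3/2 - ((-1 + 4*L/3) + (L + L²))/2 = 3/2 - (-1 + L² + 7*L/3)/2 = 3/2 + (½ - 7*L/6 - L²/2) = 2 - 7*L/6 - L²/2)
N(-27)*27 = (2 - 7/6*(-27) - ½*(-27)²)*27 = (2 + 63/2 - ½*729)*27 = (2 + 63/2 - 729/2)*27 = -331*27 = -8937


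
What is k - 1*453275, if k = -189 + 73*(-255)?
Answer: -472079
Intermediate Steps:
k = -18804 (k = -189 - 18615 = -18804)
k - 1*453275 = -18804 - 1*453275 = -18804 - 453275 = -472079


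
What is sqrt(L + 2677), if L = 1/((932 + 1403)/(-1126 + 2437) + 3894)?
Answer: 2*sqrt(17457533888811439)/5107369 ≈ 51.740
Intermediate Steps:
L = 1311/5107369 (L = 1/(2335/1311 + 3894) = 1/(5107369/1311) = 1311/5107369 ≈ 0.00025669)
sqrt(L + 2677) = sqrt(1311/5107369 + 2677) = sqrt(13672428124/5107369) = 2*sqrt(17457533888811439)/5107369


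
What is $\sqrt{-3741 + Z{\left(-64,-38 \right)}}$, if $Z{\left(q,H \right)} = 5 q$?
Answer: $i \sqrt{4061} \approx 63.726 i$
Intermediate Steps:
$\sqrt{-3741 + Z{\left(-64,-38 \right)}} = \sqrt{-3741 + 5 \left(-64\right)} = \sqrt{-3741 - 320} = \sqrt{-4061} = i \sqrt{4061}$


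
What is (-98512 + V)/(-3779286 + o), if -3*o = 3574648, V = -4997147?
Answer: 15286977/14912506 ≈ 1.0251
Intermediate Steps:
o = -3574648/3 (o = -1/3*3574648 = -3574648/3 ≈ -1.1916e+6)
(-98512 + V)/(-3779286 + o) = (-98512 - 4997147)/(-3779286 - 3574648/3) = -5095659/(-14912506/3) = -5095659*(-3/14912506) = 15286977/14912506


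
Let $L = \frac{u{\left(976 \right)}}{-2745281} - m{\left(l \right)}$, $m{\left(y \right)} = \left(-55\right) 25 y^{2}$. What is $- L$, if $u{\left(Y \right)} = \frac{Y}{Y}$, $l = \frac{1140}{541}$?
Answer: $- \frac{4905679882657319}{803491588361} \approx -6105.5$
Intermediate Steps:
$l = \frac{1140}{541}$ ($l = 1140 \cdot \frac{1}{541} = \frac{1140}{541} \approx 2.1072$)
$u{\left(Y \right)} = 1$
$m{\left(y \right)} = - 1375 y^{2}$
$L = \frac{4905679882657319}{803491588361}$ ($L = 1 \frac{1}{-2745281} - - 1375 \left(\frac{1140}{541}\right)^{2} = 1 \left(- \frac{1}{2745281}\right) - \left(-1375\right) \frac{1299600}{292681} = - \frac{1}{2745281} - - \frac{1786950000}{292681} = - \frac{1}{2745281} + \frac{1786950000}{292681} = \frac{4905679882657319}{803491588361} \approx 6105.5$)
$- L = \left(-1\right) \frac{4905679882657319}{803491588361} = - \frac{4905679882657319}{803491588361}$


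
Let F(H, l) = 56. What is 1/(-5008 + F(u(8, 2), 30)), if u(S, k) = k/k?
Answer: -1/4952 ≈ -0.00020194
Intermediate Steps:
u(S, k) = 1
1/(-5008 + F(u(8, 2), 30)) = 1/(-5008 + 56) = 1/(-4952) = -1/4952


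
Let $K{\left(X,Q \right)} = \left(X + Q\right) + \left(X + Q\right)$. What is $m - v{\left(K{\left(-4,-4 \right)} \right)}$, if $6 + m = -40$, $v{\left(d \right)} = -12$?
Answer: $-34$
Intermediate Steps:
$K{\left(X,Q \right)} = 2 Q + 2 X$ ($K{\left(X,Q \right)} = \left(Q + X\right) + \left(Q + X\right) = 2 Q + 2 X$)
$m = -46$ ($m = -6 - 40 = -46$)
$m - v{\left(K{\left(-4,-4 \right)} \right)} = -46 - -12 = -46 + 12 = -34$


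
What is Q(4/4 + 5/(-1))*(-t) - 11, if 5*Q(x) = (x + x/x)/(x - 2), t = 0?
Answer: -11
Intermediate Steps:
Q(x) = (1 + x)/(5*(-2 + x)) (Q(x) = ((x + x/x)/(x - 2))/5 = ((x + 1)/(-2 + x))/5 = ((1 + x)/(-2 + x))/5 = (1 + x)/(5*(-2 + x)))
Q(4/4 + 5/(-1))*(-t) - 11 = ((1 + (4/4 + 5/(-1)))/(5*(-2 + (4/4 + 5/(-1)))))*(-1*0) - 11 = ((1 + (4*(¼) + 5*(-1)))/(5*(-2 + (4*(¼) + 5*(-1)))))*0 - 11 = ((1 + (1 - 5))/(5*(-2 + (1 - 5))))*0 - 11 = ((1 - 4)/(5*(-2 - 4)))*0 - 11 = ((⅕)*(-3)/(-6))*0 - 11 = ((⅕)*(-⅙)*(-3))*0 - 11 = (⅒)*0 - 11 = 0 - 11 = -11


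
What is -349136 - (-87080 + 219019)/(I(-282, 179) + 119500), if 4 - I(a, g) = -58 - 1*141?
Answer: -41792758547/119703 ≈ -3.4914e+5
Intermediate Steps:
I(a, g) = 203 (I(a, g) = 4 - (-58 - 1*141) = 4 - (-58 - 141) = 4 - 1*(-199) = 4 + 199 = 203)
-349136 - (-87080 + 219019)/(I(-282, 179) + 119500) = -349136 - (-87080 + 219019)/(203 + 119500) = -349136 - 131939/119703 = -41792758547/119703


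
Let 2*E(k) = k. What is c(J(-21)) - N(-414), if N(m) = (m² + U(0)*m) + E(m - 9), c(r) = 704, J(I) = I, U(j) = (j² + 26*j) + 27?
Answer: -318605/2 ≈ -1.5930e+5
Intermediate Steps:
E(k) = k/2
U(j) = 27 + j² + 26*j
N(m) = -9/2 + m² + 55*m/2 (N(m) = (m² + (27 + 0² + 26*0)*m) + (m - 9)/2 = (m² + (27 + 0 + 0)*m) + (-9 + m)/2 = (m² + 27*m) + (-9/2 + m/2) = -9/2 + m² + 55*m/2)
c(J(-21)) - N(-414) = 704 - (-9/2 + (-414)² + (55/2)*(-414)) = 704 - (-9/2 + 171396 - 11385) = 704 - 1*320013/2 = 704 - 320013/2 = -318605/2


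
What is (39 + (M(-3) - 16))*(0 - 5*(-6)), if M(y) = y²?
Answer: 960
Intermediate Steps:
(39 + (M(-3) - 16))*(0 - 5*(-6)) = (39 + ((-3)² - 16))*(0 - 5*(-6)) = (39 + (9 - 16))*(0 + 30) = (39 - 7)*30 = 32*30 = 960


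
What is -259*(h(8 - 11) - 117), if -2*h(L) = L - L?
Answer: 30303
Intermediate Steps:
h(L) = 0 (h(L) = -(L - L)/2 = -1/2*0 = 0)
-259*(h(8 - 11) - 117) = -259*(0 - 117) = -259*(-117) = 30303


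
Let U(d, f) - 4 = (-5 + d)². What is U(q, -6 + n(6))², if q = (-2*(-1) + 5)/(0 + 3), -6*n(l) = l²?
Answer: 10000/81 ≈ 123.46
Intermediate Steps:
n(l) = -l²/6
q = 7/3 (q = (2 + 5)/3 = 7*(⅓) = 7/3 ≈ 2.3333)
U(d, f) = 4 + (-5 + d)²
U(q, -6 + n(6))² = (4 + (-5 + 7/3)²)² = (4 + (-8/3)²)² = (4 + 64/9)² = (100/9)² = 10000/81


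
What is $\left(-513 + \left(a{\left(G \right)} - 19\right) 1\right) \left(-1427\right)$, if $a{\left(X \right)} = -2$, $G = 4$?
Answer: $762018$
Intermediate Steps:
$\left(-513 + \left(a{\left(G \right)} - 19\right) 1\right) \left(-1427\right) = \left(-513 + \left(-2 - 19\right) 1\right) \left(-1427\right) = \left(-513 - 21\right) \left(-1427\right) = \left(-534\right) \left(-1427\right) = 762018$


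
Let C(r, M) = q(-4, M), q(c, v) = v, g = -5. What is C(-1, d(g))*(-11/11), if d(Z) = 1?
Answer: -1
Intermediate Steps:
C(r, M) = M
C(-1, d(g))*(-11/11) = 1*(-11/11) = 1*(-11*1/11) = 1*(-1) = -1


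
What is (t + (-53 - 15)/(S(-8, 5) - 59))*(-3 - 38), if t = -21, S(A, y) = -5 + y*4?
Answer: 8774/11 ≈ 797.64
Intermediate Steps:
S(A, y) = -5 + 4*y
(t + (-53 - 15)/(S(-8, 5) - 59))*(-3 - 38) = (-21 + (-53 - 15)/((-5 + 4*5) - 59))*(-3 - 38) = (-21 - 68/((-5 + 20) - 59))*(-41) = (-21 - 68/(15 - 59))*(-41) = (-21 - 68/(-44))*(-41) = (-21 - 68*(-1/44))*(-41) = (-21 + 17/11)*(-41) = -214/11*(-41) = 8774/11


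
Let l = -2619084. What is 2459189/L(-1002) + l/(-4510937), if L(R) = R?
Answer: -11090622327925/4519958874 ≈ -2453.7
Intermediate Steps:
2459189/L(-1002) + l/(-4510937) = 2459189/(-1002) - 2619084/(-4510937) = 2459189*(-1/1002) - 2619084*(-1/4510937) = -2459189/1002 + 2619084/4510937 = -11090622327925/4519958874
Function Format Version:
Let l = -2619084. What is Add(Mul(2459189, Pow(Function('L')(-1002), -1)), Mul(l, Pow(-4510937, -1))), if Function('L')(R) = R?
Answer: Rational(-11090622327925, 4519958874) ≈ -2453.7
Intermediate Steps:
Add(Mul(2459189, Pow(Function('L')(-1002), -1)), Mul(l, Pow(-4510937, -1))) = Add(Mul(2459189, Pow(-1002, -1)), Mul(-2619084, Pow(-4510937, -1))) = Add(Mul(2459189, Rational(-1, 1002)), Mul(-2619084, Rational(-1, 4510937))) = Add(Rational(-2459189, 1002), Rational(2619084, 4510937)) = Rational(-11090622327925, 4519958874)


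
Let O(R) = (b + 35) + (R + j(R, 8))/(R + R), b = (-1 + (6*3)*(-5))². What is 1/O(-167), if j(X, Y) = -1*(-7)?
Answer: 167/1388852 ≈ 0.00012024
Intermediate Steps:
b = 8281 (b = (-1 + 18*(-5))² = (-1 - 90)² = (-91)² = 8281)
j(X, Y) = 7
O(R) = 8316 + (7 + R)/(2*R) (O(R) = (8281 + 35) + (R + 7)/(R + R) = 8316 + (7 + R)/((2*R)) = 8316 + (7 + R)*(1/(2*R)) = 8316 + (7 + R)/(2*R))
1/O(-167) = 1/((½)*(7 + 16633*(-167))/(-167)) = 1/((½)*(-1/167)*(7 - 2777711)) = 1/((½)*(-1/167)*(-2777704)) = 1/(1388852/167) = 167/1388852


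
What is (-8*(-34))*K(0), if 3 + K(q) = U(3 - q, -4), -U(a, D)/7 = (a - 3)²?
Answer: -816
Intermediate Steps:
U(a, D) = -7*(-3 + a)² (U(a, D) = -7*(a - 3)² = -7*(-3 + a)²)
K(q) = -3 - 7*q² (K(q) = -3 - 7*(-3 + (3 - q))² = -3 - 7*q²)
(-8*(-34))*K(0) = (-8*(-34))*(-3 - 7*0²) = 272*(-3 - 7*0) = 272*(-3 + 0) = 272*(-3) = -816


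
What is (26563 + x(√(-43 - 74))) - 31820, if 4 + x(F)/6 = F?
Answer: -5281 + 18*I*√13 ≈ -5281.0 + 64.9*I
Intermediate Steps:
x(F) = -24 + 6*F
(26563 + x(√(-43 - 74))) - 31820 = (26563 + (-24 + 6*√(-43 - 74))) - 31820 = (26563 + (-24 + 6*√(-117))) - 31820 = (26563 + (-24 + 6*(3*I*√13))) - 31820 = (26563 + (-24 + 18*I*√13)) - 31820 = (26539 + 18*I*√13) - 31820 = -5281 + 18*I*√13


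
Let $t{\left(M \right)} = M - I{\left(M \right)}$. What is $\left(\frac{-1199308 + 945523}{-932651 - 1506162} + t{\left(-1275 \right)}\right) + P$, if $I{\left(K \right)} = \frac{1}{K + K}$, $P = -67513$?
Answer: $- \frac{427790075451637}{6218973150} \approx -68788.0$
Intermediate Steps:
$I{\left(K \right)} = \frac{1}{2 K}$
$t{\left(M \right)} = M - \frac{1}{2 M}$
$\left(\frac{-1199308 + 945523}{-932651 - 1506162} + t{\left(-1275 \right)}\right) + P = \left(\frac{-1199308 + 945523}{-932651 - 1506162} - \left(1275 + \frac{1}{2 \left(-1275\right)}\right)\right) - 67513 = \left(- \frac{253785}{-2438813} - \frac{3251249}{2550}\right) - 67513 = \left(\left(-253785\right) \left(- \frac{1}{2438813}\right) + \left(-1275 + \frac{1}{2550}\right)\right) - 67513 = \left(\frac{253785}{2438813} - \frac{3251249}{2550}\right) - 67513 = - \frac{7928541175687}{6218973150} - 67513 = - \frac{427790075451637}{6218973150}$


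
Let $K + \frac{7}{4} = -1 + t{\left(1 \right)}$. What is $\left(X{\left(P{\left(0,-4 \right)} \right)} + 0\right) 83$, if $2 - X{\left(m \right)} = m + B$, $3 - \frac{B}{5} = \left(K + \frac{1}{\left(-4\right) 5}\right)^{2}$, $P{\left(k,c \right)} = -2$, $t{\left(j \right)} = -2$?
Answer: $\frac{43243}{5} \approx 8648.6$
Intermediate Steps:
$K = - \frac{19}{4}$ ($K = - \frac{7}{4} - 3 = - \frac{19}{4} \approx -4.75$)
$B = - \frac{501}{5}$ ($B = 15 - 5 \left(- \frac{19}{4} + \frac{1}{\left(-4\right) 5}\right)^{2} = 15 - 5 \left(- \frac{19}{4} + \frac{1}{-20}\right)^{2} = 15 - 5 \left(- \frac{19}{4} - \frac{1}{20}\right)^{2} = 15 - 5 \left(- \frac{24}{5}\right)^{2} = 15 - \frac{576}{5} = - \frac{501}{5} \approx -100.2$)
$X{\left(m \right)} = \frac{511}{5} - m$ ($X{\left(m \right)} = 2 - \left(m - \frac{501}{5}\right) = 2 - \left(- \frac{501}{5} + m\right) = \frac{511}{5} - m$)
$\left(X{\left(P{\left(0,-4 \right)} \right)} + 0\right) 83 = \left(\left(\frac{511}{5} - -2\right) + 0\right) 83 = \left(\left(\frac{511}{5} + 2\right) + 0\right) 83 = \left(\frac{521}{5} + 0\right) 83 = \frac{521}{5} \cdot 83 = \frac{43243}{5}$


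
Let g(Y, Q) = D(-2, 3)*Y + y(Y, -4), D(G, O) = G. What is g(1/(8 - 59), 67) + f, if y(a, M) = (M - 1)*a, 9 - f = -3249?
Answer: 166165/51 ≈ 3258.1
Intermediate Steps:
f = 3258 (f = 9 - 1*(-3249) = 9 + 3249 = 3258)
y(a, M) = a*(-1 + M) (y(a, M) = (-1 + M)*a = a*(-1 + M))
g(Y, Q) = -7*Y (g(Y, Q) = -2*Y + Y*(-1 - 4) = -2*Y + Y*(-5) = -2*Y - 5*Y = -7*Y)
g(1/(8 - 59), 67) + f = -7/(8 - 59) + 3258 = -7/(-51) + 3258 = -7*(-1/51) + 3258 = 7/51 + 3258 = 166165/51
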